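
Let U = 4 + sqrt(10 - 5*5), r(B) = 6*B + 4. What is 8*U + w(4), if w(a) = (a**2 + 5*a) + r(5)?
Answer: 102 + 8*I*sqrt(15) ≈ 102.0 + 30.984*I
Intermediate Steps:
r(B) = 4 + 6*B
w(a) = 34 + a**2 + 5*a (w(a) = (a**2 + 5*a) + (4 + 6*5) = (a**2 + 5*a) + (4 + 30) = (a**2 + 5*a) + 34 = 34 + a**2 + 5*a)
U = 4 + I*sqrt(15) (U = 4 + sqrt(10 - 25) = 4 + sqrt(-15) = 4 + I*sqrt(15) ≈ 4.0 + 3.873*I)
8*U + w(4) = 8*(4 + I*sqrt(15)) + (34 + 4**2 + 5*4) = (32 + 8*I*sqrt(15)) + (34 + 16 + 20) = (32 + 8*I*sqrt(15)) + 70 = 102 + 8*I*sqrt(15)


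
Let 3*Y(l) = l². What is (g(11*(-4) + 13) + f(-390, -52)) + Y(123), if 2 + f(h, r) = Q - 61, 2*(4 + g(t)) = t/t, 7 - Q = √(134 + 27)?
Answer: 9967/2 - √161 ≈ 4970.8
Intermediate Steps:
Q = 7 - √161 (Q = 7 - √(134 + 27) = 7 - √161 ≈ -5.6886)
g(t) = -7/2 (g(t) = -4 + (t/t)/2 = -4 + (½)*1 = -4 + ½ = -7/2)
f(h, r) = -56 - √161 (f(h, r) = -2 + ((7 - √161) - 61) = -2 + (-54 - √161) = -56 - √161)
Y(l) = l²/3
(g(11*(-4) + 13) + f(-390, -52)) + Y(123) = (-7/2 + (-56 - √161)) + (⅓)*123² = (-119/2 - √161) + (⅓)*15129 = (-119/2 - √161) + 5043 = 9967/2 - √161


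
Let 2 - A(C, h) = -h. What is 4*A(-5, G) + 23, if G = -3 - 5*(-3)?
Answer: 79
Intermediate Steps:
G = 12 (G = -3 + 15 = 12)
A(C, h) = 2 + h (A(C, h) = 2 - (-1)*h = 2 + h)
4*A(-5, G) + 23 = 4*(2 + 12) + 23 = 4*14 + 23 = 56 + 23 = 79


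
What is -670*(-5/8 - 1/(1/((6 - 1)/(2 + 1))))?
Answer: 18425/12 ≈ 1535.4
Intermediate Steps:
-670*(-5/8 - 1/(1/((6 - 1)/(2 + 1)))) = -670*(-5*⅛ - 1/(1/(5/3))) = -670*(-5/8 - 1/(1/(5*(⅓)))) = -670*(-5/8 - 1/(1/(5/3))) = -670*(-5/8 - 1/⅗) = -670*(-5/8 - 1*5/3) = -670*(-5/8 - 5/3) = -670*(-55/24) = 18425/12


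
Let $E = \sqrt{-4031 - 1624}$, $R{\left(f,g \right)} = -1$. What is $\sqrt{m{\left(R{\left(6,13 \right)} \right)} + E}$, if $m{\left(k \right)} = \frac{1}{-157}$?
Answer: $\frac{\sqrt{-157 + 24649 i \sqrt{5655}}}{157} \approx 6.1316 + 6.1321 i$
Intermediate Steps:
$m{\left(k \right)} = - \frac{1}{157}$
$E = i \sqrt{5655}$ ($E = \sqrt{-5655} = i \sqrt{5655} \approx 75.2 i$)
$\sqrt{m{\left(R{\left(6,13 \right)} \right)} + E} = \sqrt{- \frac{1}{157} + i \sqrt{5655}}$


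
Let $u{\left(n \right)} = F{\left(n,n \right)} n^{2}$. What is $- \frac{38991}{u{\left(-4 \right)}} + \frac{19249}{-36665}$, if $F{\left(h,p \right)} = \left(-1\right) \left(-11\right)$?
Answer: $- \frac{1432992839}{6453040} \approx -222.06$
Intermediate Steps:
$F{\left(h,p \right)} = 11$
$u{\left(n \right)} = 11 n^{2}$
$- \frac{38991}{u{\left(-4 \right)}} + \frac{19249}{-36665} = - \frac{38991}{11 \left(-4\right)^{2}} + \frac{19249}{-36665} = - \frac{38991}{11 \cdot 16} + 19249 \left(- \frac{1}{36665}\right) = - \frac{38991}{176} - \frac{19249}{36665} = - \frac{1432992839}{6453040}$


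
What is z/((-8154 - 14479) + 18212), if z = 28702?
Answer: -28702/4421 ≈ -6.4922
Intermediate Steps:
z/((-8154 - 14479) + 18212) = 28702/((-8154 - 14479) + 18212) = 28702/(-22633 + 18212) = 28702/(-4421) = 28702*(-1/4421) = -28702/4421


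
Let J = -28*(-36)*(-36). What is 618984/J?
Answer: -8597/504 ≈ -17.058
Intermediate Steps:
J = -36288 (J = 1008*(-36) = -36288)
618984/J = 618984/(-36288) = 618984*(-1/36288) = -8597/504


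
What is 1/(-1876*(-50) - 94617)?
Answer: -1/817 ≈ -0.0012240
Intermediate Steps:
1/(-1876*(-50) - 94617) = 1/(93800 - 94617) = 1/(-817) = -1/817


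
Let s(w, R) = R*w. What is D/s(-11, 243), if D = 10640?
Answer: -10640/2673 ≈ -3.9805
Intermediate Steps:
D/s(-11, 243) = 10640/((243*(-11))) = 10640/(-2673) = 10640*(-1/2673) = -10640/2673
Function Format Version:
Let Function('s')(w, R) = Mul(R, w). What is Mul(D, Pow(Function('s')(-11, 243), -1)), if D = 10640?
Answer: Rational(-10640, 2673) ≈ -3.9805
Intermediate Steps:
Mul(D, Pow(Function('s')(-11, 243), -1)) = Mul(10640, Pow(Mul(243, -11), -1)) = Mul(10640, Pow(-2673, -1)) = Mul(10640, Rational(-1, 2673)) = Rational(-10640, 2673)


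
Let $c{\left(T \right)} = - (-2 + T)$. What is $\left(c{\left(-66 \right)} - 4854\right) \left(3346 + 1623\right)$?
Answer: $-23781634$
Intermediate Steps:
$c{\left(T \right)} = 2 - T$
$\left(c{\left(-66 \right)} - 4854\right) \left(3346 + 1623\right) = \left(\left(2 - -66\right) - 4854\right) \left(3346 + 1623\right) = \left(\left(2 + 66\right) - 4854\right) 4969 = \left(68 - 4854\right) 4969 = \left(-4786\right) 4969 = -23781634$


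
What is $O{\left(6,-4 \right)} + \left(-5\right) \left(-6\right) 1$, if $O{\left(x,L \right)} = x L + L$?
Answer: $2$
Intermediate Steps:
$O{\left(x,L \right)} = L + L x$ ($O{\left(x,L \right)} = L x + L = L + L x$)
$O{\left(6,-4 \right)} + \left(-5\right) \left(-6\right) 1 = - 4 \left(1 + 6\right) + \left(-5\right) \left(-6\right) 1 = \left(-4\right) 7 + 30 \cdot 1 = -28 + 30 = 2$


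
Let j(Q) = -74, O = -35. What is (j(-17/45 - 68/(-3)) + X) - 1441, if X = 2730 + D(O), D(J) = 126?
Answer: 1341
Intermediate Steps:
X = 2856 (X = 2730 + 126 = 2856)
(j(-17/45 - 68/(-3)) + X) - 1441 = (-74 + 2856) - 1441 = 2782 - 1441 = 1341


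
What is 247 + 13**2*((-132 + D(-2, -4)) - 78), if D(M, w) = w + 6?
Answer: -34905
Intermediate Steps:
D(M, w) = 6 + w
247 + 13**2*((-132 + D(-2, -4)) - 78) = 247 + 13**2*((-132 + (6 - 4)) - 78) = 247 + 169*((-132 + 2) - 78) = 247 + 169*(-130 - 78) = 247 + 169*(-208) = 247 - 35152 = -34905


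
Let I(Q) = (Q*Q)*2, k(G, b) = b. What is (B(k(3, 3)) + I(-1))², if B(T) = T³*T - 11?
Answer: 5184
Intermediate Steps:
B(T) = -11 + T⁴ (B(T) = T⁴ - 11 = -11 + T⁴)
I(Q) = 2*Q² (I(Q) = Q²*2 = 2*Q²)
(B(k(3, 3)) + I(-1))² = ((-11 + 3⁴) + 2*(-1)²)² = ((-11 + 81) + 2*1)² = (70 + 2)² = 72² = 5184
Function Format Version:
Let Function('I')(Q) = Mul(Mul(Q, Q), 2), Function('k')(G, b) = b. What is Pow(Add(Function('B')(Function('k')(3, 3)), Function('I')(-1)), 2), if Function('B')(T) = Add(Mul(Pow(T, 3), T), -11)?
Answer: 5184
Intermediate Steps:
Function('B')(T) = Add(-11, Pow(T, 4)) (Function('B')(T) = Add(Pow(T, 4), -11) = Add(-11, Pow(T, 4)))
Function('I')(Q) = Mul(2, Pow(Q, 2)) (Function('I')(Q) = Mul(Pow(Q, 2), 2) = Mul(2, Pow(Q, 2)))
Pow(Add(Function('B')(Function('k')(3, 3)), Function('I')(-1)), 2) = Pow(Add(Add(-11, Pow(3, 4)), Mul(2, Pow(-1, 2))), 2) = Pow(Add(Add(-11, 81), Mul(2, 1)), 2) = Pow(Add(70, 2), 2) = Pow(72, 2) = 5184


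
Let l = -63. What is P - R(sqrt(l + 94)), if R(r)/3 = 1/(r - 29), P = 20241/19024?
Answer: 3008383/2568240 + sqrt(31)/270 ≈ 1.1920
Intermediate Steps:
P = 20241/19024 (P = 20241*(1/19024) = 20241/19024 ≈ 1.0640)
R(r) = 3/(-29 + r) (R(r) = 3/(r - 29) = 3/(-29 + r))
P - R(sqrt(l + 94)) = 20241/19024 - 3/(-29 + sqrt(-63 + 94)) = 20241/19024 - 3/(-29 + sqrt(31))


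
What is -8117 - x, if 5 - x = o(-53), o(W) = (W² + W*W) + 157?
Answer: -2347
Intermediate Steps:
o(W) = 157 + 2*W² (o(W) = (W² + W²) + 157 = 2*W² + 157 = 157 + 2*W²)
x = -5770 (x = 5 - (157 + 2*(-53)²) = 5 - (157 + 2*2809) = 5 - (157 + 5618) = 5 - 1*5775 = 5 - 5775 = -5770)
-8117 - x = -8117 - 1*(-5770) = -8117 + 5770 = -2347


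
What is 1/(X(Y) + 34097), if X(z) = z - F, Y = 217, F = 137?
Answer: 1/34177 ≈ 2.9259e-5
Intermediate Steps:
X(z) = -137 + z (X(z) = z - 1*137 = z - 137 = -137 + z)
1/(X(Y) + 34097) = 1/((-137 + 217) + 34097) = 1/(80 + 34097) = 1/34177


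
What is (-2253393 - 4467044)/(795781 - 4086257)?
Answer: 6720437/3290476 ≈ 2.0424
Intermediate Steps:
(-2253393 - 4467044)/(795781 - 4086257) = -6720437/(-3290476) = -6720437*(-1/3290476) = 6720437/3290476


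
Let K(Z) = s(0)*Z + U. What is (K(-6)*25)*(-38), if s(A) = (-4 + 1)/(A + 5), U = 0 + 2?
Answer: -5320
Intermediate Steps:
U = 2
s(A) = -3/(5 + A)
K(Z) = 2 - 3*Z/5 (K(Z) = (-3/(5 + 0))*Z + 2 = (-3/5)*Z + 2 = (-3*⅕)*Z + 2 = -3*Z/5 + 2 = 2 - 3*Z/5)
(K(-6)*25)*(-38) = ((2 - ⅗*(-6))*25)*(-38) = ((2 + 18/5)*25)*(-38) = ((28/5)*25)*(-38) = 140*(-38) = -5320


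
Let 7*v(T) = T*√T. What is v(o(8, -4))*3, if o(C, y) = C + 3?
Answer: 33*√11/7 ≈ 15.636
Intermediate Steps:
o(C, y) = 3 + C
v(T) = T^(3/2)/7 (v(T) = (T*√T)/7 = T^(3/2)/7)
v(o(8, -4))*3 = ((3 + 8)^(3/2)/7)*3 = (11^(3/2)/7)*3 = ((11*√11)/7)*3 = (11*√11/7)*3 = 33*√11/7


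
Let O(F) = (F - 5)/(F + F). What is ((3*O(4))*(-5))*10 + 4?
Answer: 91/4 ≈ 22.750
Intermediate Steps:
O(F) = (-5 + F)/(2*F) (O(F) = (-5 + F)/((2*F)) = (-5 + F)*(1/(2*F)) = (-5 + F)/(2*F))
((3*O(4))*(-5))*10 + 4 = ((3*((½)*(-5 + 4)/4))*(-5))*10 + 4 = ((3*((½)*(¼)*(-1)))*(-5))*10 + 4 = ((3*(-⅛))*(-5))*10 + 4 = -3/8*(-5)*10 + 4 = (15/8)*10 + 4 = 75/4 + 4 = 91/4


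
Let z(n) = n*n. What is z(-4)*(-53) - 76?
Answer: -924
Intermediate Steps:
z(n) = n**2
z(-4)*(-53) - 76 = (-4)**2*(-53) - 76 = 16*(-53) - 76 = -848 - 76 = -924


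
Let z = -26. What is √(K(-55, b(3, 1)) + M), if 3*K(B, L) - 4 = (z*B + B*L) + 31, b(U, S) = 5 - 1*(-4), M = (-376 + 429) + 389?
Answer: 2*√1722/3 ≈ 27.665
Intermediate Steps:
M = 442 (M = 53 + 389 = 442)
b(U, S) = 9 (b(U, S) = 5 + 4 = 9)
K(B, L) = 35/3 - 26*B/3 + B*L/3 (K(B, L) = 4/3 + ((-26*B + B*L) + 31)/3 = 4/3 + (31 - 26*B + B*L)/3 = 4/3 + (31/3 - 26*B/3 + B*L/3) = 35/3 - 26*B/3 + B*L/3)
√(K(-55, b(3, 1)) + M) = √((35/3 - 26/3*(-55) + (⅓)*(-55)*9) + 442) = √((35/3 + 1430/3 - 165) + 442) = √(970/3 + 442) = √(2296/3) = 2*√1722/3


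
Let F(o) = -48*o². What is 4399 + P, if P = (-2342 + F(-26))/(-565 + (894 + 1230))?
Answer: 6823251/1559 ≈ 4376.7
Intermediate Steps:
P = -34790/1559 (P = (-2342 - 48*(-26)²)/(-565 + (894 + 1230)) = (-2342 - 48*676)/(-565 + 2124) = (-2342 - 32448)/1559 = -34790*1/1559 = -34790/1559 ≈ -22.316)
4399 + P = 4399 - 34790/1559 = 6823251/1559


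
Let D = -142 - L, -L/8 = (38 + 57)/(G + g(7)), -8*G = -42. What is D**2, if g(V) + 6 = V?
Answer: 10404/25 ≈ 416.16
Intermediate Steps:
G = 21/4 (G = -1/8*(-42) = 21/4 ≈ 5.2500)
g(V) = -6 + V
L = -608/5 (L = -8*(38 + 57)/(21/4 + (-6 + 7)) = -760/(21/4 + 1) = -760/25/4 = -760*4/25 = -8*76/5 = -608/5 ≈ -121.60)
D = -102/5 (D = -142 - 1*(-608/5) = -142 + 608/5 = -102/5 ≈ -20.400)
D**2 = (-102/5)**2 = 10404/25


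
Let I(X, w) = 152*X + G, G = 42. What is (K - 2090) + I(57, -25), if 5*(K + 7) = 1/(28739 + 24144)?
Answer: 1747518736/264415 ≈ 6609.0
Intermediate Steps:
K = -1850904/264415 (K = -7 + 1/(5*(28739 + 24144)) = -7 + (⅕)/52883 = -7 + (⅕)*(1/52883) = -7 + 1/264415 = -1850904/264415 ≈ -7.0000)
I(X, w) = 42 + 152*X (I(X, w) = 152*X + 42 = 42 + 152*X)
(K - 2090) + I(57, -25) = (-1850904/264415 - 2090) + (42 + 152*57) = -554478254/264415 + (42 + 8664) = -554478254/264415 + 8706 = 1747518736/264415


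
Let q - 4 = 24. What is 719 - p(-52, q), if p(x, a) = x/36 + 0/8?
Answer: 6484/9 ≈ 720.44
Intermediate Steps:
q = 28 (q = 4 + 24 = 28)
p(x, a) = x/36 (p(x, a) = x*(1/36) + 0*(1/8) = x/36 + 0 = x/36)
719 - p(-52, q) = 719 - (-52)/36 = 719 - 1*(-13/9) = 719 + 13/9 = 6484/9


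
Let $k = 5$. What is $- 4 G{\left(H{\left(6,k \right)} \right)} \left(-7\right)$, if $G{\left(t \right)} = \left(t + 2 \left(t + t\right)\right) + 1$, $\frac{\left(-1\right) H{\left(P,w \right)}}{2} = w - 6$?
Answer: $308$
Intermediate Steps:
$H{\left(P,w \right)} = 12 - 2 w$ ($H{\left(P,w \right)} = - 2 \left(w - 6\right) = - 2 \left(-6 + w\right) = 12 - 2 w$)
$G{\left(t \right)} = 1 + 5 t$ ($G{\left(t \right)} = \left(t + 2 \cdot 2 t\right) + 1 = \left(t + 4 t\right) + 1 = 5 t + 1 = 1 + 5 t$)
$- 4 G{\left(H{\left(6,k \right)} \right)} \left(-7\right) = - 4 \left(1 + 5 \left(12 - 10\right)\right) \left(-7\right) = - 4 \left(1 + 5 \cdot 2\right) \left(-7\right) = - 4 \left(1 + 10\right) \left(-7\right) = \left(-4\right) 11 \left(-7\right) = \left(-44\right) \left(-7\right) = 308$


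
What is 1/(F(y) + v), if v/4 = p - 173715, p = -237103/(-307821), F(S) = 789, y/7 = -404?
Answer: -307821/213648680879 ≈ -1.4408e-6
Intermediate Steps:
y = -2828 (y = 7*(-404) = -2828)
p = 237103/307821 (p = -237103*(-1/307821) = 237103/307821 ≈ 0.77026)
v = -213891551648/307821 (v = 4*(237103/307821 - 173715) = 4*(-53472887912/307821) = -213891551648/307821 ≈ -6.9486e+5)
1/(F(y) + v) = 1/(789 - 213891551648/307821) = 1/(-213648680879/307821) = -307821/213648680879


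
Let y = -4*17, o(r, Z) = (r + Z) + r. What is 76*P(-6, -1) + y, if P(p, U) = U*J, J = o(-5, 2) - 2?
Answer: 692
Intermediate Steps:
o(r, Z) = Z + 2*r (o(r, Z) = (Z + r) + r = Z + 2*r)
J = -10 (J = (2 + 2*(-5)) - 2 = (2 - 10) - 2 = -8 - 2 = -10)
P(p, U) = -10*U (P(p, U) = U*(-10) = -10*U)
y = -68
76*P(-6, -1) + y = 76*(-10*(-1)) - 68 = 76*10 - 68 = 760 - 68 = 692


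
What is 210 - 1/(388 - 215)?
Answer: 36329/173 ≈ 209.99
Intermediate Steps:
210 - 1/(388 - 215) = 210 - 1/173 = 36329/173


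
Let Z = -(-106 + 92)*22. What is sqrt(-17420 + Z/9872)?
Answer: I*sqrt(26526362011)/1234 ≈ 131.98*I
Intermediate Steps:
Z = 308 (Z = -(-14)*22 = -1*(-308) = 308)
sqrt(-17420 + Z/9872) = sqrt(-17420 + 308/9872) = sqrt(-17420 + 308*(1/9872)) = sqrt(-17420 + 77/2468) = sqrt(-42992483/2468) = I*sqrt(26526362011)/1234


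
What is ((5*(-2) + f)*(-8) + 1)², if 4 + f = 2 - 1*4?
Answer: 16641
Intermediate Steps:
f = -6 (f = -4 + (2 - 1*4) = -4 + (2 - 4) = -4 - 2 = -6)
((5*(-2) + f)*(-8) + 1)² = ((5*(-2) - 6)*(-8) + 1)² = ((-10 - 6)*(-8) + 1)² = (-16*(-8) + 1)² = (128 + 1)² = 129² = 16641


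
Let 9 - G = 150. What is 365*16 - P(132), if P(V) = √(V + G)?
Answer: 5840 - 3*I ≈ 5840.0 - 3.0*I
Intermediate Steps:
G = -141 (G = 9 - 1*150 = 9 - 150 = -141)
P(V) = √(-141 + V) (P(V) = √(V - 141) = √(-141 + V))
365*16 - P(132) = 365*16 - √(-141 + 132) = 5840 - √(-9) = 5840 - 3*I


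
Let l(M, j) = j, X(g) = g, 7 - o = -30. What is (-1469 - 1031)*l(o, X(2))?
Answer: -5000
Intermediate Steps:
o = 37 (o = 7 - 1*(-30) = 7 + 30 = 37)
(-1469 - 1031)*l(o, X(2)) = (-1469 - 1031)*2 = -2500*2 = -5000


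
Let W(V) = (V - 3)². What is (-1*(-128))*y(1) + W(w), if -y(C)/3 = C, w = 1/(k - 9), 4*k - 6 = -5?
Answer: -458519/1225 ≈ -374.30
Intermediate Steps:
k = ¼ (k = 3/2 + (¼)*(-5) = 3/2 - 5/4 = ¼ ≈ 0.25000)
w = -4/35 (w = 1/(¼ - 9) = 1/(-35/4) = -4/35 ≈ -0.11429)
y(C) = -3*C
W(V) = (-3 + V)²
(-1*(-128))*y(1) + W(w) = (-1*(-128))*(-3*1) + (-3 - 4/35)² = 128*(-3) + (-109/35)² = -384 + 11881/1225 = -458519/1225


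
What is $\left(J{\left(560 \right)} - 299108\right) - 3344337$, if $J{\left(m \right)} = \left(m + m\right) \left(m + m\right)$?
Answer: $-2389045$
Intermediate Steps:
$J{\left(m \right)} = 4 m^{2}$ ($J{\left(m \right)} = 2 m 2 m = 4 m^{2}$)
$\left(J{\left(560 \right)} - 299108\right) - 3344337 = \left(4 \cdot 560^{2} - 299108\right) - 3344337 = \left(4 \cdot 313600 - 299108\right) - 3344337 = \left(1254400 - 299108\right) - 3344337 = 955292 - 3344337 = -2389045$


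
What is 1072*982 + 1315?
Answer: 1054019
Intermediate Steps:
1072*982 + 1315 = 1052704 + 1315 = 1054019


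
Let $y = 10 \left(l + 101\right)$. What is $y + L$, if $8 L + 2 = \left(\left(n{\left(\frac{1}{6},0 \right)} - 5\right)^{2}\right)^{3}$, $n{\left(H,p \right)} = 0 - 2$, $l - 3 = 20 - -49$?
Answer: $\frac{131487}{8} \approx 16436.0$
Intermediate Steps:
$l = 72$ ($l = 3 + \left(20 - -49\right) = 3 + \left(20 + 49\right) = 3 + 69 = 72$)
$n{\left(H,p \right)} = -2$ ($n{\left(H,p \right)} = 0 - 2 = -2$)
$L = \frac{117647}{8}$ ($L = - \frac{1}{4} + \frac{\left(\left(-2 - 5\right)^{2}\right)^{3}}{8} = - \frac{1}{4} + \frac{\left(\left(-7\right)^{2}\right)^{3}}{8} = - \frac{1}{4} + \frac{49^{3}}{8} = - \frac{1}{4} + \frac{1}{8} \cdot 117649 = - \frac{1}{4} + \frac{117649}{8} = \frac{117647}{8} \approx 14706.0$)
$y = 1730$ ($y = 10 \left(72 + 101\right) = 10 \cdot 173 = 1730$)
$y + L = 1730 + \frac{117647}{8} = \frac{131487}{8}$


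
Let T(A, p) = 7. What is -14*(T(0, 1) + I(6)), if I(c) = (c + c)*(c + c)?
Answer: -2114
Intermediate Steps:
I(c) = 4*c**2 (I(c) = (2*c)*(2*c) = 4*c**2)
-14*(T(0, 1) + I(6)) = -14*(7 + 4*6**2) = -14*(7 + 4*36) = -14*(7 + 144) = -14*151 = -2114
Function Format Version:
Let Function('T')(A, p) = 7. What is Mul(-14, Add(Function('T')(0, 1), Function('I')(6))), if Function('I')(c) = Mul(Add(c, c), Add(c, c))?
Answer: -2114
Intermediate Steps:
Function('I')(c) = Mul(4, Pow(c, 2)) (Function('I')(c) = Mul(Mul(2, c), Mul(2, c)) = Mul(4, Pow(c, 2)))
Mul(-14, Add(Function('T')(0, 1), Function('I')(6))) = Mul(-14, Add(7, Mul(4, Pow(6, 2)))) = Mul(-14, Add(7, Mul(4, 36))) = Mul(-14, Add(7, 144)) = Mul(-14, 151) = -2114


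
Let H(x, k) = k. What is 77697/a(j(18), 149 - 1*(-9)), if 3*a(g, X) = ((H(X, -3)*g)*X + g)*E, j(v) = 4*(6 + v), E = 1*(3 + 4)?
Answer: -77697/105952 ≈ -0.73332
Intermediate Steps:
E = 7 (E = 1*7 = 7)
j(v) = 24 + 4*v
a(g, X) = 7*g/3 - 7*X*g (a(g, X) = (((-3*g)*X + g)*7)/3 = ((-3*X*g + g)*7)/3 = ((g - 3*X*g)*7)/3 = (7*g - 21*X*g)/3 = 7*g/3 - 7*X*g)
77697/a(j(18), 149 - 1*(-9)) = 77697/((7*(24 + 4*18)*(1 - 3*(149 - 1*(-9)))/3)) = 77697/((7*(24 + 72)*(1 - 3*(149 + 9))/3)) = 77697/(((7/3)*96*(1 - 3*158))) = 77697/(((7/3)*96*(1 - 474))) = 77697/(((7/3)*96*(-473))) = 77697/(-105952) = 77697*(-1/105952) = -77697/105952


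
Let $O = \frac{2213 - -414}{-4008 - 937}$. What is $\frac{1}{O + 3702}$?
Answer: $\frac{4945}{18303763} \approx 0.00027016$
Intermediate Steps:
$O = - \frac{2627}{4945}$ ($O = \frac{2213 + 414}{-4945} = 2627 \left(- \frac{1}{4945}\right) = - \frac{2627}{4945} \approx -0.53124$)
$\frac{1}{O + 3702} = \frac{1}{- \frac{2627}{4945} + 3702} = \frac{1}{\frac{18303763}{4945}} = \frac{4945}{18303763}$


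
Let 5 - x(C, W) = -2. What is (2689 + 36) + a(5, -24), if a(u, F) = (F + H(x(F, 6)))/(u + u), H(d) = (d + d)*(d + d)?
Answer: 13711/5 ≈ 2742.2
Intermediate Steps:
x(C, W) = 7 (x(C, W) = 5 - 1*(-2) = 5 + 2 = 7)
H(d) = 4*d² (H(d) = (2*d)*(2*d) = 4*d²)
a(u, F) = (196 + F)/(2*u) (a(u, F) = (F + 4*7²)/(u + u) = (F + 4*49)/((2*u)) = (F + 196)*(1/(2*u)) = (196 + F)*(1/(2*u)) = (196 + F)/(2*u))
(2689 + 36) + a(5, -24) = (2689 + 36) + (½)*(196 - 24)/5 = 2725 + (½)*(⅕)*172 = 2725 + 86/5 = 13711/5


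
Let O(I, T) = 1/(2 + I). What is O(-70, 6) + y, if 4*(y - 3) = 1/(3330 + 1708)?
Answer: 1022731/342584 ≈ 2.9853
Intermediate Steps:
y = 60457/20152 (y = 3 + 1/(4*(3330 + 1708)) = 3 + (¼)/5038 = 3 + (¼)*(1/5038) = 3 + 1/20152 = 60457/20152 ≈ 3.0000)
O(-70, 6) + y = 1/(2 - 70) + 60457/20152 = 1/(-68) + 60457/20152 = -1/68 + 60457/20152 = 1022731/342584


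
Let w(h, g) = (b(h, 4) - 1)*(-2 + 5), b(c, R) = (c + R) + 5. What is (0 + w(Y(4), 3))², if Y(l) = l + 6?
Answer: 2916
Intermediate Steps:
Y(l) = 6 + l
b(c, R) = 5 + R + c (b(c, R) = (R + c) + 5 = 5 + R + c)
w(h, g) = 24 + 3*h (w(h, g) = ((5 + 4 + h) - 1)*(-2 + 5) = ((9 + h) - 1)*3 = (8 + h)*3 = 24 + 3*h)
(0 + w(Y(4), 3))² = (0 + (24 + 3*(6 + 4)))² = (0 + (24 + 3*10))² = (0 + (24 + 30))² = (0 + 54)² = 54² = 2916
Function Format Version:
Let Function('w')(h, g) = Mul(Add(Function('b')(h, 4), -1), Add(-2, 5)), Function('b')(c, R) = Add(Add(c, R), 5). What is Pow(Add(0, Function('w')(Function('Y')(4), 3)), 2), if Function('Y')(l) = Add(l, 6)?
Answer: 2916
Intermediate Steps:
Function('Y')(l) = Add(6, l)
Function('b')(c, R) = Add(5, R, c) (Function('b')(c, R) = Add(Add(R, c), 5) = Add(5, R, c))
Function('w')(h, g) = Add(24, Mul(3, h)) (Function('w')(h, g) = Mul(Add(Add(5, 4, h), -1), Add(-2, 5)) = Mul(Add(Add(9, h), -1), 3) = Mul(Add(8, h), 3) = Add(24, Mul(3, h)))
Pow(Add(0, Function('w')(Function('Y')(4), 3)), 2) = Pow(Add(0, Add(24, Mul(3, Add(6, 4)))), 2) = Pow(Add(0, Add(24, Mul(3, 10))), 2) = Pow(Add(0, Add(24, 30)), 2) = Pow(Add(0, 54), 2) = Pow(54, 2) = 2916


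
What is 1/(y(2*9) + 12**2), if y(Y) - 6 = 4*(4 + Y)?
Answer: 1/238 ≈ 0.0042017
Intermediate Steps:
y(Y) = 22 + 4*Y (y(Y) = 6 + 4*(4 + Y) = 6 + (16 + 4*Y) = 22 + 4*Y)
1/(y(2*9) + 12**2) = 1/((22 + 4*(2*9)) + 12**2) = 1/((22 + 4*18) + 144) = 1/((22 + 72) + 144) = 1/(94 + 144) = 1/238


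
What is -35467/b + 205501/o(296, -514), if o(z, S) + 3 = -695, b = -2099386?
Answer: -107850291605/366342857 ≈ -294.40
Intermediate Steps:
o(z, S) = -698 (o(z, S) = -3 - 695 = -698)
-35467/b + 205501/o(296, -514) = -35467/(-2099386) + 205501/(-698) = -35467*(-1/2099386) + 205501*(-1/698) = 35467/2099386 - 205501/698 = -107850291605/366342857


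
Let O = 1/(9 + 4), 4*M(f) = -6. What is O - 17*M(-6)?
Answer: 665/26 ≈ 25.577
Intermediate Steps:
M(f) = -3/2 (M(f) = (¼)*(-6) = -3/2)
O = 1/13 ≈ 0.076923
O - 17*M(-6) = 1/13 - 17*(-3/2) = 1/13 + 51/2 = 665/26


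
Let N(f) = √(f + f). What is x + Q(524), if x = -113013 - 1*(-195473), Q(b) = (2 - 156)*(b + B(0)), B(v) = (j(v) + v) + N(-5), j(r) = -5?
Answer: 2534 - 154*I*√10 ≈ 2534.0 - 486.99*I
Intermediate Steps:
N(f) = √2*√f (N(f) = √(2*f) = √2*√f)
B(v) = -5 + v + I*√10 (B(v) = (-5 + v) + √2*√(-5) = (-5 + v) + √2*(I*√5) = (-5 + v) + I*√10 = -5 + v + I*√10)
Q(b) = 770 - 154*b - 154*I*√10 (Q(b) = (2 - 156)*(b + (-5 + 0 + I*√10)) = -154*(b + (-5 + I*√10)) = -154*(-5 + b + I*√10) = 770 - 154*b - 154*I*√10)
x = 82460 (x = -113013 + 195473 = 82460)
x + Q(524) = 82460 + (770 - 154*524 - 154*I*√10) = 82460 + (770 - 80696 - 154*I*√10) = 82460 + (-79926 - 154*I*√10) = 2534 - 154*I*√10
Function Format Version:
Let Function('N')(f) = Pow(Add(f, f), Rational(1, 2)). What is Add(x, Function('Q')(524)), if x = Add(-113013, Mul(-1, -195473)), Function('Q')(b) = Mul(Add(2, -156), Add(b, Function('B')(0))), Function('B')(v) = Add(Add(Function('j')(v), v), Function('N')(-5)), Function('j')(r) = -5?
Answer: Add(2534, Mul(-154, I, Pow(10, Rational(1, 2)))) ≈ Add(2534.0, Mul(-486.99, I))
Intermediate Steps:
Function('N')(f) = Mul(Pow(2, Rational(1, 2)), Pow(f, Rational(1, 2))) (Function('N')(f) = Pow(Mul(2, f), Rational(1, 2)) = Mul(Pow(2, Rational(1, 2)), Pow(f, Rational(1, 2))))
Function('B')(v) = Add(-5, v, Mul(I, Pow(10, Rational(1, 2)))) (Function('B')(v) = Add(Add(-5, v), Mul(Pow(2, Rational(1, 2)), Pow(-5, Rational(1, 2)))) = Add(Add(-5, v), Mul(Pow(2, Rational(1, 2)), Mul(I, Pow(5, Rational(1, 2))))) = Add(Add(-5, v), Mul(I, Pow(10, Rational(1, 2)))) = Add(-5, v, Mul(I, Pow(10, Rational(1, 2)))))
Function('Q')(b) = Add(770, Mul(-154, b), Mul(-154, I, Pow(10, Rational(1, 2)))) (Function('Q')(b) = Mul(Add(2, -156), Add(b, Add(-5, 0, Mul(I, Pow(10, Rational(1, 2)))))) = Mul(-154, Add(b, Add(-5, Mul(I, Pow(10, Rational(1, 2)))))) = Mul(-154, Add(-5, b, Mul(I, Pow(10, Rational(1, 2))))) = Add(770, Mul(-154, b), Mul(-154, I, Pow(10, Rational(1, 2)))))
x = 82460 (x = Add(-113013, 195473) = 82460)
Add(x, Function('Q')(524)) = Add(82460, Add(770, Mul(-154, 524), Mul(-154, I, Pow(10, Rational(1, 2))))) = Add(82460, Add(770, -80696, Mul(-154, I, Pow(10, Rational(1, 2))))) = Add(82460, Add(-79926, Mul(-154, I, Pow(10, Rational(1, 2))))) = Add(2534, Mul(-154, I, Pow(10, Rational(1, 2))))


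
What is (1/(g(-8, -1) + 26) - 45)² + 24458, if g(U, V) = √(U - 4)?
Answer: (-17582373*I + 2754052*√3)/(8*(-83*I + 13*√3)) ≈ 26480.0 + 0.45277*I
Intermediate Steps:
g(U, V) = √(-4 + U)
(1/(g(-8, -1) + 26) - 45)² + 24458 = (1/(√(-4 - 8) + 26) - 45)² + 24458 = (1/(√(-12) + 26) - 45)² + 24458 = (1/(2*I*√3 + 26) - 45)² + 24458 = (1/(26 + 2*I*√3) - 45)² + 24458 = (-45 + 1/(26 + 2*I*√3))² + 24458 = 24458 + (-45 + 1/(26 + 2*I*√3))²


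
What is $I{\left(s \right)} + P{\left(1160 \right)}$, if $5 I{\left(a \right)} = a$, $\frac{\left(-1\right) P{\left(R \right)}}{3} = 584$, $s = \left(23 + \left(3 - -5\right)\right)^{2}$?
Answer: $- \frac{7799}{5} \approx -1559.8$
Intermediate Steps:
$s = 961$ ($s = \left(23 + \left(3 + 5\right)\right)^{2} = \left(23 + 8\right)^{2} = 31^{2} = 961$)
$P{\left(R \right)} = -1752$ ($P{\left(R \right)} = \left(-3\right) 584 = -1752$)
$I{\left(a \right)} = \frac{a}{5}$
$I{\left(s \right)} + P{\left(1160 \right)} = \frac{1}{5} \cdot 961 - 1752 = \frac{961}{5} - 1752 = - \frac{7799}{5}$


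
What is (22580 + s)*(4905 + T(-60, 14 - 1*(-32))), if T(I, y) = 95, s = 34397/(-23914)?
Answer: 122714482500/1087 ≈ 1.1289e+8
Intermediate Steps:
s = -3127/2174 (s = 34397*(-1/23914) = -3127/2174 ≈ -1.4384)
(22580 + s)*(4905 + T(-60, 14 - 1*(-32))) = (22580 - 3127/2174)*(4905 + 95) = (49085793/2174)*5000 = 122714482500/1087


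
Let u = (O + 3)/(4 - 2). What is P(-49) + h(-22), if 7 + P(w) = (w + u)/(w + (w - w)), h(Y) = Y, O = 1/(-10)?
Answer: -27469/980 ≈ -28.030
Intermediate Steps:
O = -⅒ ≈ -0.10000
u = 29/20 (u = (-⅒ + 3)/(4 - 2) = (29/10)/2 = (29/10)*(½) = 29/20 ≈ 1.4500)
P(w) = -7 + (29/20 + w)/w (P(w) = -7 + (w + 29/20)/(w + (w - w)) = -7 + (29/20 + w)/(w + 0) = -7 + (29/20 + w)/w)
P(-49) + h(-22) = (-6 + (29/20)/(-49)) - 22 = (-6 + (29/20)*(-1/49)) - 22 = (-6 - 29/980) - 22 = -5909/980 - 22 = -27469/980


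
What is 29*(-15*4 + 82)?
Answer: 638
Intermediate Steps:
29*(-15*4 + 82) = 29*(-60 + 82) = 29*22 = 638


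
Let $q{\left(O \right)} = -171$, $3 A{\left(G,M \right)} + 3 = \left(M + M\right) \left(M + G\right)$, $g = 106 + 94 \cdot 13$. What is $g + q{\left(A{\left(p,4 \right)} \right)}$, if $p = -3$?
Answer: $1157$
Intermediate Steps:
$g = 1328$ ($g = 106 + 1222 = 1328$)
$A{\left(G,M \right)} = -1 + \frac{2 M \left(G + M\right)}{3}$ ($A{\left(G,M \right)} = -1 + \frac{\left(M + M\right) \left(M + G\right)}{3} = -1 + \frac{2 M \left(G + M\right)}{3}$)
$g + q{\left(A{\left(p,4 \right)} \right)} = 1328 - 171 = 1157$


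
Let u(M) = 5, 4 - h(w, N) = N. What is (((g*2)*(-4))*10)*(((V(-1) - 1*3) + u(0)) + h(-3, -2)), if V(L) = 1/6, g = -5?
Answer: 9800/3 ≈ 3266.7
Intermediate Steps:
h(w, N) = 4 - N
V(L) = 1/6
(((g*2)*(-4))*10)*(((V(-1) - 1*3) + u(0)) + h(-3, -2)) = ((-5*2*(-4))*10)*(((1/6 - 1*3) + 5) + (4 - 1*(-2))) = (-10*(-4)*10)*(((1/6 - 3) + 5) + (4 + 2)) = (40*10)*((-17/6 + 5) + 6) = 400*(13/6 + 6) = 400*(49/6) = 9800/3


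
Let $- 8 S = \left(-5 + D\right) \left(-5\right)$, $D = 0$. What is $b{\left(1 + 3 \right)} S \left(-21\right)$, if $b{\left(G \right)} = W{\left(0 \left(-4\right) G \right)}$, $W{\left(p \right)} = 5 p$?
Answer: $0$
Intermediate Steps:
$b{\left(G \right)} = 0$ ($b{\left(G \right)} = 5 \cdot 0 \left(-4\right) G = 5 \cdot 0 G = 5 \cdot 0 = 0$)
$S = - \frac{25}{8}$ ($S = - \frac{\left(-5 + 0\right) \left(-5\right)}{8} = - \frac{\left(-5\right) \left(-5\right)}{8} = \left(- \frac{1}{8}\right) 25 = - \frac{25}{8} \approx -3.125$)
$b{\left(1 + 3 \right)} S \left(-21\right) = 0 \left(- \frac{25}{8}\right) \left(-21\right) = 0 \left(-21\right) = 0$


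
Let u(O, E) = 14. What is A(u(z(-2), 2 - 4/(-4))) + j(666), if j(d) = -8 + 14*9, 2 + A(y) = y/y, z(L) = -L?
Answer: 117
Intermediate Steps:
A(y) = -1 (A(y) = -2 + y/y = -2 + 1 = -1)
j(d) = 118 (j(d) = -8 + 126 = 118)
A(u(z(-2), 2 - 4/(-4))) + j(666) = -1 + 118 = 117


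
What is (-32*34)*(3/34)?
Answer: -96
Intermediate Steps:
(-32*34)*(3/34) = -3264/34 = -1088*3/34 = -96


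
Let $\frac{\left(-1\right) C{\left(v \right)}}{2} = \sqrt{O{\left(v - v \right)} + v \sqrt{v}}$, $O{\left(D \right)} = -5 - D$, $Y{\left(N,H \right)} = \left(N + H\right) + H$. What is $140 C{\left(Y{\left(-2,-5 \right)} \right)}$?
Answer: $- 280 \sqrt{-5 - 24 i \sqrt{3}} \approx -1202.2 + 1355.5 i$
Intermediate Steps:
$Y{\left(N,H \right)} = N + 2 H$ ($Y{\left(N,H \right)} = \left(H + N\right) + H = N + 2 H$)
$C{\left(v \right)} = - 2 \sqrt{-5 + v^{\frac{3}{2}}}$ ($C{\left(v \right)} = - 2 \sqrt{\left(-5 - \left(v - v\right)\right) + v \sqrt{v}} = - 2 \sqrt{\left(-5 - 0\right) + v^{\frac{3}{2}}} = - 2 \sqrt{\left(-5 + 0\right) + v^{\frac{3}{2}}} = - 2 \sqrt{-5 + v^{\frac{3}{2}}}$)
$140 C{\left(Y{\left(-2,-5 \right)} \right)} = 140 \left(- 2 \sqrt{-5 + \left(-2 + 2 \left(-5\right)\right)^{\frac{3}{2}}}\right) = 140 \left(- 2 \sqrt{-5 + \left(-2 - 10\right)^{\frac{3}{2}}}\right) = 140 \left(- 2 \sqrt{-5 + \left(-12\right)^{\frac{3}{2}}}\right) = 140 \left(- 2 \sqrt{-5 - 24 i \sqrt{3}}\right) = - 280 \sqrt{-5 - 24 i \sqrt{3}}$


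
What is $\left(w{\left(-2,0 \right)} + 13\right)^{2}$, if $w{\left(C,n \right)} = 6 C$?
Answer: $1$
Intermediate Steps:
$\left(w{\left(-2,0 \right)} + 13\right)^{2} = \left(6 \left(-2\right) + 13\right)^{2} = \left(-12 + 13\right)^{2} = 1^{2} = 1$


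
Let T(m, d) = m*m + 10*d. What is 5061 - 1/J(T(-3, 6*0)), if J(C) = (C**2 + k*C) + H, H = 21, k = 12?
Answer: 1062809/210 ≈ 5061.0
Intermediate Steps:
T(m, d) = m**2 + 10*d
J(C) = 21 + C**2 + 12*C (J(C) = (C**2 + 12*C) + 21 = 21 + C**2 + 12*C)
5061 - 1/J(T(-3, 6*0)) = 5061 - 1/(21 + ((-3)**2 + 10*(6*0))**2 + 12*((-3)**2 + 10*(6*0))) = 5061 - 1/(21 + (9 + 10*0)**2 + 12*(9 + 10*0)) = 5061 - 1/(21 + (9 + 0)**2 + 12*(9 + 0)) = 5061 - 1/(21 + 9**2 + 12*9) = 5061 - 1/(21 + 81 + 108) = 5061 - 1/210 = 1062809/210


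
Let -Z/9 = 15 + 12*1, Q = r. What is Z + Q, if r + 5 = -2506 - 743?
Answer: -3497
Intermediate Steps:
r = -3254 (r = -5 + (-2506 - 743) = -5 - 3249 = -3254)
Q = -3254
Z = -243 (Z = -9*(15 + 12*1) = -9*(15 + 12) = -9*27 = -243)
Z + Q = -243 - 3254 = -3497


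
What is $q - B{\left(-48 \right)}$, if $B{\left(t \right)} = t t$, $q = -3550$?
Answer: $-5854$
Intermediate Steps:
$B{\left(t \right)} = t^{2}$
$q - B{\left(-48 \right)} = -3550 - \left(-48\right)^{2} = -3550 - 2304 = -5854$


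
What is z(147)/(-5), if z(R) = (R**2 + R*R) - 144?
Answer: -43074/5 ≈ -8614.8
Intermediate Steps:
z(R) = -144 + 2*R**2 (z(R) = (R**2 + R**2) - 144 = 2*R**2 - 144 = -144 + 2*R**2)
z(147)/(-5) = (-144 + 2*147**2)/(-5) = (-144 + 2*21609)*(-1/5) = (-144 + 43218)*(-1/5) = 43074*(-1/5) = -43074/5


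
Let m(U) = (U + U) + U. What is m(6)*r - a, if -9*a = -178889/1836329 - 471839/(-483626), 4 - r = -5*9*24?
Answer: 429635319956423/22018920222 ≈ 19512.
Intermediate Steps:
m(U) = 3*U (m(U) = 2*U + U = 3*U)
r = 1084 (r = 4 - (-5*9)*24 = 4 - (-45)*24 = 4 - 1*(-1080) = 4 + 1080 = 1084)
a = -2148584759/22018920222 (a = -(-178889/1836329 - 471839/(-483626))/9 = -(-178889*1/1836329 - 471839*(-1/483626))/9 = -(-178889/1836329 + 471839/483626)/9 = -⅑*6445754277/7339640074 = -2148584759/22018920222 ≈ -0.097579)
m(6)*r - a = (3*6)*1084 - 1*(-2148584759/22018920222) = 18*1084 + 2148584759/22018920222 = 19512 + 2148584759/22018920222 = 429635319956423/22018920222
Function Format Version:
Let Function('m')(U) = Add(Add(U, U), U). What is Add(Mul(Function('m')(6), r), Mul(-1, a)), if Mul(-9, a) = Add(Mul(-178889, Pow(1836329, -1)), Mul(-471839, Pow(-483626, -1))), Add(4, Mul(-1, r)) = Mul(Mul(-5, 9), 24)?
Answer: Rational(429635319956423, 22018920222) ≈ 19512.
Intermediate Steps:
Function('m')(U) = Mul(3, U) (Function('m')(U) = Add(Mul(2, U), U) = Mul(3, U))
r = 1084 (r = Add(4, Mul(-1, Mul(Mul(-5, 9), 24))) = Add(4, Mul(-1, Mul(-45, 24))) = Add(4, Mul(-1, -1080)) = Add(4, 1080) = 1084)
a = Rational(-2148584759, 22018920222) (a = Mul(Rational(-1, 9), Add(Mul(-178889, Pow(1836329, -1)), Mul(-471839, Pow(-483626, -1)))) = Mul(Rational(-1, 9), Add(Mul(-178889, Rational(1, 1836329)), Mul(-471839, Rational(-1, 483626)))) = Mul(Rational(-1, 9), Add(Rational(-178889, 1836329), Rational(471839, 483626))) = Mul(Rational(-1, 9), Rational(6445754277, 7339640074)) = Rational(-2148584759, 22018920222) ≈ -0.097579)
Add(Mul(Function('m')(6), r), Mul(-1, a)) = Add(Mul(Mul(3, 6), 1084), Mul(-1, Rational(-2148584759, 22018920222))) = Add(Mul(18, 1084), Rational(2148584759, 22018920222)) = Add(19512, Rational(2148584759, 22018920222)) = Rational(429635319956423, 22018920222)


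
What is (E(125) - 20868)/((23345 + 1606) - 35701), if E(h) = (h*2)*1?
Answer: 10309/5375 ≈ 1.9180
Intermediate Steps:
E(h) = 2*h (E(h) = (2*h)*1 = 2*h)
(E(125) - 20868)/((23345 + 1606) - 35701) = (2*125 - 20868)/((23345 + 1606) - 35701) = (250 - 20868)/(24951 - 35701) = -20618/(-10750) = -20618*(-1/10750) = 10309/5375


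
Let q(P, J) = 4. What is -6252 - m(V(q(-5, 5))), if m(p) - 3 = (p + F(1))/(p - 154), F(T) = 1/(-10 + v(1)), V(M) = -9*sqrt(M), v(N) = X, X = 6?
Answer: -4303513/688 ≈ -6255.1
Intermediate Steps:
v(N) = 6
F(T) = -1/4 (F(T) = 1/(-10 + 6) = 1/(-4) = -1/4)
m(p) = 3 + (-1/4 + p)/(-154 + p) (m(p) = 3 + (p - 1/4)/(p - 154) = 3 + (-1/4 + p)/(-154 + p))
-6252 - m(V(q(-5, 5))) = -6252 - (-1849 + 16*(-9*sqrt(4)))/(4*(-154 - 9*sqrt(4))) = -6252 - (-1849 + 16*(-9*2))/(4*(-154 - 9*2)) = -6252 - (-1849 + 16*(-18))/(4*(-154 - 18)) = -6252 - (-1849 - 288)/(4*(-172)) = -6252 - (-1)*(-2137)/(4*172) = -6252 - 1*2137/688 = -6252 - 2137/688 = -4303513/688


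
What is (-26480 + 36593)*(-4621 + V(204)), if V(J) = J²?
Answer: 374130435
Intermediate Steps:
(-26480 + 36593)*(-4621 + V(204)) = (-26480 + 36593)*(-4621 + 204²) = 10113*(-4621 + 41616) = 10113*36995 = 374130435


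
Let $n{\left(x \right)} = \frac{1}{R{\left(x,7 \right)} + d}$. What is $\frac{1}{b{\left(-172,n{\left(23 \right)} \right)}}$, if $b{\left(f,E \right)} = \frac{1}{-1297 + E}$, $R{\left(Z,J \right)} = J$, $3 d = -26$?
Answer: $- \frac{6488}{5} \approx -1297.6$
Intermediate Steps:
$d = - \frac{26}{3}$ ($d = \frac{1}{3} \left(-26\right) = - \frac{26}{3} \approx -8.6667$)
$n{\left(x \right)} = - \frac{3}{5}$ ($n{\left(x \right)} = \frac{1}{7 - \frac{26}{3}} = \frac{1}{- \frac{5}{3}} = - \frac{3}{5}$)
$\frac{1}{b{\left(-172,n{\left(23 \right)} \right)}} = \frac{1}{\frac{1}{-1297 - \frac{3}{5}}} = \frac{1}{\frac{1}{- \frac{6488}{5}}} = \frac{1}{- \frac{5}{6488}} = - \frac{6488}{5}$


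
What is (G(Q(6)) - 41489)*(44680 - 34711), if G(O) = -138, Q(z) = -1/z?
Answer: -414979563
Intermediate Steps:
(G(Q(6)) - 41489)*(44680 - 34711) = (-138 - 41489)*(44680 - 34711) = -41627*9969 = -414979563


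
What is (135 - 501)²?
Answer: 133956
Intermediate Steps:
(135 - 501)² = (-366)² = 133956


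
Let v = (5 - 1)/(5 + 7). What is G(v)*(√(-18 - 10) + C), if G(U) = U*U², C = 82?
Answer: 82/27 + 2*I*√7/27 ≈ 3.037 + 0.19598*I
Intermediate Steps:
v = ⅓ (v = 4/12 = 4*(1/12) = ⅓ ≈ 0.33333)
G(U) = U³
G(v)*(√(-18 - 10) + C) = (⅓)³*(√(-18 - 10) + 82) = (√(-28) + 82)/27 = (2*I*√7 + 82)/27 = (82 + 2*I*√7)/27 = 82/27 + 2*I*√7/27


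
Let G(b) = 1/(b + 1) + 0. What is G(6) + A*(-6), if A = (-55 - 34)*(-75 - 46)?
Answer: -452297/7 ≈ -64614.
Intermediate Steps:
A = 10769 (A = -89*(-121) = 10769)
G(b) = 1/(1 + b) (G(b) = 1/(1 + b) + 0 = 1/(1 + b))
G(6) + A*(-6) = 1/(1 + 6) + 10769*(-6) = 1/7 - 64614 = -452297/7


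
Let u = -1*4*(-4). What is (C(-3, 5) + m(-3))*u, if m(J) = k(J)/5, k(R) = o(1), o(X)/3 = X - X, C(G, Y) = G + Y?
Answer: 32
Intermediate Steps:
o(X) = 0 (o(X) = 3*(X - X) = 3*0 = 0)
k(R) = 0
m(J) = 0 (m(J) = 0/5 = 0*(⅕) = 0)
u = 16 (u = -4*(-4) = 16)
(C(-3, 5) + m(-3))*u = ((-3 + 5) + 0)*16 = (2 + 0)*16 = 2*16 = 32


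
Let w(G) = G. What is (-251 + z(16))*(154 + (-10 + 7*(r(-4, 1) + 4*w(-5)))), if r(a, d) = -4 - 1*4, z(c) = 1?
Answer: 13000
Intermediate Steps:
r(a, d) = -8 (r(a, d) = -4 - 4 = -8)
(-251 + z(16))*(154 + (-10 + 7*(r(-4, 1) + 4*w(-5)))) = (-251 + 1)*(154 + (-10 + 7*(-8 + 4*(-5)))) = -250*(154 + (-10 + 7*(-8 - 20))) = -250*(154 + (-10 + 7*(-28))) = -250*(154 + (-10 - 196)) = -250*(154 - 206) = -250*(-52) = 13000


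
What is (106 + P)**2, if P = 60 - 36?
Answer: 16900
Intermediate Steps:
P = 24
(106 + P)**2 = (106 + 24)**2 = 130**2 = 16900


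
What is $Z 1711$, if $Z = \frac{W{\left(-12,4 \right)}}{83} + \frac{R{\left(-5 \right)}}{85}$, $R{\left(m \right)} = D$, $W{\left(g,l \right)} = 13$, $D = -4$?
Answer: $\frac{1322603}{7055} \approx 187.47$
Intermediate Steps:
$R{\left(m \right)} = -4$
$Z = \frac{773}{7055}$ ($Z = \frac{13}{83} - \frac{4}{85} = \frac{773}{7055} \approx 0.10957$)
$Z 1711 = \frac{773}{7055} \cdot 1711 = \frac{1322603}{7055}$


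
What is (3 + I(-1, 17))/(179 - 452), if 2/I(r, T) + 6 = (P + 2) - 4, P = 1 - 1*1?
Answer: -11/1092 ≈ -0.010073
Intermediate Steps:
P = 0 (P = 1 - 1 = 0)
I(r, T) = -¼ (I(r, T) = 2/(-6 + ((0 + 2) - 4)) = 2/(-6 + (2 - 4)) = 2/(-6 - 2) = 2/(-8) = 2*(-⅛) = -¼)
(3 + I(-1, 17))/(179 - 452) = (3 - ¼)/(179 - 452) = (11/4)/(-273) = (11/4)*(-1/273) = -11/1092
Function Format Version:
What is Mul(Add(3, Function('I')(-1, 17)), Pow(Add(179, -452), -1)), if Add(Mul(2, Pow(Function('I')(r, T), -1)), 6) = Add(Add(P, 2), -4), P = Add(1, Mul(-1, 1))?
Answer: Rational(-11, 1092) ≈ -0.010073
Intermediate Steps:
P = 0 (P = Add(1, -1) = 0)
Function('I')(r, T) = Rational(-1, 4) (Function('I')(r, T) = Mul(2, Pow(Add(-6, Add(Add(0, 2), -4)), -1)) = Mul(2, Pow(Add(-6, Add(2, -4)), -1)) = Mul(2, Pow(Add(-6, -2), -1)) = Mul(2, Pow(-8, -1)) = Mul(2, Rational(-1, 8)) = Rational(-1, 4))
Mul(Add(3, Function('I')(-1, 17)), Pow(Add(179, -452), -1)) = Mul(Add(3, Rational(-1, 4)), Pow(Add(179, -452), -1)) = Mul(Rational(11, 4), Pow(-273, -1)) = Mul(Rational(11, 4), Rational(-1, 273)) = Rational(-11, 1092)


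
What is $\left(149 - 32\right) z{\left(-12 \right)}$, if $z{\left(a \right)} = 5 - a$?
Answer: $1989$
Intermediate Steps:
$\left(149 - 32\right) z{\left(-12 \right)} = \left(149 - 32\right) \left(5 - -12\right) = 117 \left(5 + 12\right) = 117 \cdot 17 = 1989$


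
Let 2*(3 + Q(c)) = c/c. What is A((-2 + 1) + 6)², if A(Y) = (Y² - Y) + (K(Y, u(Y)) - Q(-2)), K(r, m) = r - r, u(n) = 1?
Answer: 2025/4 ≈ 506.25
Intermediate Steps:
Q(c) = -5/2 (Q(c) = -3 + (c/c)/2 = -3 + (½)*1 = -3 + ½ = -5/2)
K(r, m) = 0
A(Y) = 5/2 + Y² - Y (A(Y) = (Y² - Y) + (0 - 1*(-5/2)) = (Y² - Y) + (0 + 5/2) = (Y² - Y) + 5/2 = 5/2 + Y² - Y)
A((-2 + 1) + 6)² = (5/2 + ((-2 + 1) + 6)² - ((-2 + 1) + 6))² = (5/2 + (-1 + 6)² - (-1 + 6))² = (5/2 + 5² - 1*5)² = (5/2 + 25 - 5)² = (45/2)² = 2025/4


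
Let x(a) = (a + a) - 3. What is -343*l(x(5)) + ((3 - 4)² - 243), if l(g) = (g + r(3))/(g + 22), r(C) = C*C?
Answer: -12506/29 ≈ -431.24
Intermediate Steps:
r(C) = C²
x(a) = -3 + 2*a (x(a) = 2*a - 3 = -3 + 2*a)
l(g) = (9 + g)/(22 + g) (l(g) = (g + 3²)/(g + 22) = (g + 9)/(22 + g) = (9 + g)/(22 + g))
-343*l(x(5)) + ((3 - 4)² - 243) = -343*(9 + (-3 + 2*5))/(22 + (-3 + 2*5)) + ((3 - 4)² - 243) = -343*(9 + (-3 + 10))/(22 + (-3 + 10)) + ((-1)² - 243) = -343*(9 + 7)/(22 + 7) + (1 - 243) = -343*16/29 - 242 = -5488/29 - 242 = -12506/29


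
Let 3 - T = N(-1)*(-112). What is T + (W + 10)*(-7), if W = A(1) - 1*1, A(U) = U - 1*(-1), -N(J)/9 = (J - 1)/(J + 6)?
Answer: 1646/5 ≈ 329.20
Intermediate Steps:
N(J) = -9*(-1 + J)/(6 + J) (N(J) = -9*(J - 1)/(J + 6) = -9*(-1 + J)/(6 + J))
T = 2031/5 (T = 3 - 9*(1 - 1*(-1))/(6 - 1)*(-112) = 3 - 9*(1 + 1)/5*(-112) = 3 - 9*(⅕)*2*(-112) = 3 - 18*(-112)/5 = 3 - 1*(-2016/5) = 3 + 2016/5 = 2031/5 ≈ 406.20)
A(U) = 1 + U (A(U) = U + 1 = 1 + U)
W = 1 (W = (1 + 1) - 1*1 = 2 - 1 = 1)
T + (W + 10)*(-7) = 2031/5 + (1 + 10)*(-7) = 2031/5 + 11*(-7) = 2031/5 - 77 = 1646/5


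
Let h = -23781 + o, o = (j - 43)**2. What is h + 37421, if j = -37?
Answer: 20040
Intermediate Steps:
o = 6400 (o = (-37 - 43)**2 = (-80)**2 = 6400)
h = -17381 (h = -23781 + 6400 = -17381)
h + 37421 = -17381 + 37421 = 20040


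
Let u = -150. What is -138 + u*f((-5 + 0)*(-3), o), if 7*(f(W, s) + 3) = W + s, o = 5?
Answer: -816/7 ≈ -116.57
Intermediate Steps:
f(W, s) = -3 + W/7 + s/7 (f(W, s) = -3 + (W + s)/7 = -3 + (W/7 + s/7) = -3 + W/7 + s/7)
-138 + u*f((-5 + 0)*(-3), o) = -138 - 150*(-3 + ((-5 + 0)*(-3))/7 + (⅐)*5) = -138 - 150*(-3 + (-5*(-3))/7 + 5/7) = -138 - 150*(-3 + (⅐)*15 + 5/7) = -138 - 150*(-3 + 15/7 + 5/7) = -138 - 150*(-⅐) = -138 + 150/7 = -816/7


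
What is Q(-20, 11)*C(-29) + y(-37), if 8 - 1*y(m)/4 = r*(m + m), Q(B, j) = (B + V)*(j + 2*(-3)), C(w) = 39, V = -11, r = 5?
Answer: -4533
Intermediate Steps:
Q(B, j) = (-11 + B)*(-6 + j) (Q(B, j) = (B - 11)*(j + 2*(-3)) = (-11 + B)*(j - 6) = (-11 + B)*(-6 + j))
y(m) = 32 - 40*m (y(m) = 32 - 20*(m + m) = 32 - 20*2*m = 32 - 40*m)
Q(-20, 11)*C(-29) + y(-37) = (66 - 11*11 - 6*(-20) - 20*11)*39 + (32 - 40*(-37)) = (66 - 121 + 120 - 220)*39 + (32 + 1480) = -155*39 + 1512 = -6045 + 1512 = -4533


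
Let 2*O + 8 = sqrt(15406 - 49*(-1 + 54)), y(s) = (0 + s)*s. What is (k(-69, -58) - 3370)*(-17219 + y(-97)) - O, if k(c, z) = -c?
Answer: 25780814 - sqrt(12809)/2 ≈ 2.5781e+7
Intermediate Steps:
y(s) = s**2 (y(s) = s*s = s**2)
O = -4 + sqrt(12809)/2 (O = -4 + sqrt(15406 - 49*(-1 + 54))/2 = -4 + sqrt(15406 - 49*53)/2 = -4 + sqrt(15406 - 2597)/2 = -4 + sqrt(12809)/2 ≈ 52.588)
(k(-69, -58) - 3370)*(-17219 + y(-97)) - O = (-1*(-69) - 3370)*(-17219 + (-97)**2) - (-4 + sqrt(12809)/2) = (69 - 3370)*(-17219 + 9409) + (4 - sqrt(12809)/2) = -3301*(-7810) + (4 - sqrt(12809)/2) = 25780810 + (4 - sqrt(12809)/2) = 25780814 - sqrt(12809)/2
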